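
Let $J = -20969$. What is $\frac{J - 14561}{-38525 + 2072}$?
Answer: $\frac{35530}{36453} \approx 0.97468$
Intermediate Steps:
$\frac{J - 14561}{-38525 + 2072} = \frac{-20969 - 14561}{-38525 + 2072} = - \frac{35530}{-36453} = \left(-35530\right) \left(- \frac{1}{36453}\right) = \frac{35530}{36453}$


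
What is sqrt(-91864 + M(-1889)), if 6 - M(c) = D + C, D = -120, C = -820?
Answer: 3*I*sqrt(10102) ≈ 301.53*I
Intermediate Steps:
M(c) = 946 (M(c) = 6 - (-120 - 820) = 6 - 1*(-940) = 6 + 940 = 946)
sqrt(-91864 + M(-1889)) = sqrt(-91864 + 946) = sqrt(-90918) = 3*I*sqrt(10102)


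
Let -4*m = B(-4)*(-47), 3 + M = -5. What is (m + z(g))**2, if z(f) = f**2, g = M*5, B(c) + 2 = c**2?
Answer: 12453841/4 ≈ 3.1135e+6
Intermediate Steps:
M = -8 (M = -3 - 5 = -8)
B(c) = -2 + c**2
g = -40 (g = -8*5 = -40)
m = 329/2 (m = -(-2 + (-4)**2)*(-47)/4 = -(-2 + 16)*(-47)/4 = -7*(-47)/2 = -1/4*(-658) = 329/2 ≈ 164.50)
(m + z(g))**2 = (329/2 + (-40)**2)**2 = (329/2 + 1600)**2 = (3529/2)**2 = 12453841/4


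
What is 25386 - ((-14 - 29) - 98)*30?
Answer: 29616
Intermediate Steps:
25386 - ((-14 - 29) - 98)*30 = 25386 - (-43 - 98)*30 = 25386 - (-141)*30 = 25386 - 1*(-4230) = 25386 + 4230 = 29616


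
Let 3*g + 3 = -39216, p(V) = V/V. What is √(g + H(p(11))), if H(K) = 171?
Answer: I*√12902 ≈ 113.59*I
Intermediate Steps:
p(V) = 1
g = -13073 (g = -1 + (⅓)*(-39216) = -1 - 13072 = -13073)
√(g + H(p(11))) = √(-13073 + 171) = √(-12902) = I*√12902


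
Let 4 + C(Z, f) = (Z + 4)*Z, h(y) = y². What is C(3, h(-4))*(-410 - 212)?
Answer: -10574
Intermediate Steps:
C(Z, f) = -4 + Z*(4 + Z) (C(Z, f) = -4 + (Z + 4)*Z = -4 + (4 + Z)*Z = -4 + Z*(4 + Z))
C(3, h(-4))*(-410 - 212) = (-4 + 3² + 4*3)*(-410 - 212) = (-4 + 9 + 12)*(-622) = 17*(-622) = -10574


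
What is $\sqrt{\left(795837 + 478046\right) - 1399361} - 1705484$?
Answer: $-1705484 + 3 i \sqrt{13942} \approx -1.7055 \cdot 10^{6} + 354.23 i$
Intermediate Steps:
$\sqrt{\left(795837 + 478046\right) - 1399361} - 1705484 = \sqrt{1273883 - 1399361} - 1705484 = \sqrt{-125478} - 1705484 = 3 i \sqrt{13942} - 1705484 = -1705484 + 3 i \sqrt{13942}$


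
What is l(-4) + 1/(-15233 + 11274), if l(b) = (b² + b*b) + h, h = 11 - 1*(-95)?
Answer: 546341/3959 ≈ 138.00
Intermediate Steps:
h = 106 (h = 11 + 95 = 106)
l(b) = 106 + 2*b² (l(b) = (b² + b*b) + 106 = (b² + b²) + 106 = 2*b² + 106 = 106 + 2*b²)
l(-4) + 1/(-15233 + 11274) = (106 + 2*(-4)²) + 1/(-15233 + 11274) = (106 + 2*16) + 1/(-3959) = (106 + 32) - 1/3959 = 138 - 1/3959 = 546341/3959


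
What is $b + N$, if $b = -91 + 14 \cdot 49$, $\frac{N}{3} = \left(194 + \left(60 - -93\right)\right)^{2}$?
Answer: $361822$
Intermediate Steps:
$N = 361227$ ($N = 3 \left(194 + \left(60 - -93\right)\right)^{2} = 3 \left(194 + \left(60 + 93\right)\right)^{2} = 3 \left(194 + 153\right)^{2} = 3 \cdot 347^{2} = 3 \cdot 120409 = 361227$)
$b = 595$ ($b = -91 + 686 = 595$)
$b + N = 595 + 361227 = 361822$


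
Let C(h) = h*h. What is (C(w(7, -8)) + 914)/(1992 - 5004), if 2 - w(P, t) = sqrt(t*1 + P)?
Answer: -917/3012 + I/753 ≈ -0.30445 + 0.001328*I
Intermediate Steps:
w(P, t) = 2 - sqrt(P + t) (w(P, t) = 2 - sqrt(t*1 + P) = 2 - sqrt(t + P) = 2 - sqrt(P + t))
C(h) = h**2
(C(w(7, -8)) + 914)/(1992 - 5004) = ((2 - sqrt(7 - 8))**2 + 914)/(1992 - 5004) = ((2 - sqrt(-1))**2 + 914)/(-3012) = ((2 - I)**2 + 914)*(-1/3012) = (914 + (2 - I)**2)*(-1/3012) = -457/1506 - (2 - I)**2/3012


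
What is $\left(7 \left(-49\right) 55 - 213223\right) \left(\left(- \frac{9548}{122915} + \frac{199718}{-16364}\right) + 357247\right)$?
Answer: $- \frac{1344866005835195236}{16220815} \approx -8.291 \cdot 10^{10}$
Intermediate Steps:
$\left(7 \left(-49\right) 55 - 213223\right) \left(\left(- \frac{9548}{122915} + \frac{199718}{-16364}\right) + 357247\right) = \left(\left(-343\right) 55 - 213223\right) \left(\left(\left(-9548\right) \frac{1}{122915} + 199718 \left(- \frac{1}{16364}\right)\right) + 357247\right) = \left(-18865 - 213223\right) \left(\left(- \frac{308}{3965} - \frac{99859}{8182}\right) + 357247\right) = - 232088 \left(- \frac{398460991}{32441630} + 357247\right) = \left(-232088\right) \frac{11589276531619}{32441630} = - \frac{1344866005835195236}{16220815}$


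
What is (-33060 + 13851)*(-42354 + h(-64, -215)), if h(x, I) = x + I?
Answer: 818937297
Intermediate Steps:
h(x, I) = I + x
(-33060 + 13851)*(-42354 + h(-64, -215)) = (-33060 + 13851)*(-42354 + (-215 - 64)) = -19209*(-42354 - 279) = -19209*(-42633) = 818937297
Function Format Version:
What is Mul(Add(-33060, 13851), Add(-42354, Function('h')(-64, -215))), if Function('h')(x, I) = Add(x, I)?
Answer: 818937297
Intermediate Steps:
Function('h')(x, I) = Add(I, x)
Mul(Add(-33060, 13851), Add(-42354, Function('h')(-64, -215))) = Mul(Add(-33060, 13851), Add(-42354, Add(-215, -64))) = Mul(-19209, Add(-42354, -279)) = Mul(-19209, -42633) = 818937297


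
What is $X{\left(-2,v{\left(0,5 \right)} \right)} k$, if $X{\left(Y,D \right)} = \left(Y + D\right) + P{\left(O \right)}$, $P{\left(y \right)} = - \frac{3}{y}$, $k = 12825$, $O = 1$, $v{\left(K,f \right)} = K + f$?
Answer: $0$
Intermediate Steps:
$X{\left(Y,D \right)} = -3 + D + Y$ ($X{\left(Y,D \right)} = \left(Y + D\right) - \frac{3}{1} = \left(D + Y\right) - 3 = -3 + D + Y$)
$X{\left(-2,v{\left(0,5 \right)} \right)} k = \left(-3 + \left(0 + 5\right) - 2\right) 12825 = \left(-3 + 5 - 2\right) 12825 = 0 \cdot 12825 = 0$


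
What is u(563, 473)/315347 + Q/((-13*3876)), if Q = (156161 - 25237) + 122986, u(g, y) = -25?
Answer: -40035508235/7944852318 ≈ -5.0392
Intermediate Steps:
Q = 253910 (Q = 130924 + 122986 = 253910)
u(563, 473)/315347 + Q/((-13*3876)) = -25/315347 + 253910/((-13*3876)) = -25*1/315347 + 253910/(-50388) = -25/315347 + 253910*(-1/50388) = -25/315347 - 126955/25194 = -40035508235/7944852318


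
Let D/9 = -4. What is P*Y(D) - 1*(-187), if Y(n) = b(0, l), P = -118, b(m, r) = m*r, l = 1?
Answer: 187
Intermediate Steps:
D = -36 (D = 9*(-4) = -36)
Y(n) = 0 (Y(n) = 0*1 = 0)
P*Y(D) - 1*(-187) = -118*0 - 1*(-187) = 0 + 187 = 187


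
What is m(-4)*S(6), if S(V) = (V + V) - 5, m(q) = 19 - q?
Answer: 161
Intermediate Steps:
S(V) = -5 + 2*V (S(V) = 2*V - 5 = -5 + 2*V)
m(-4)*S(6) = (19 - 1*(-4))*(-5 + 2*6) = (19 + 4)*(-5 + 12) = 23*7 = 161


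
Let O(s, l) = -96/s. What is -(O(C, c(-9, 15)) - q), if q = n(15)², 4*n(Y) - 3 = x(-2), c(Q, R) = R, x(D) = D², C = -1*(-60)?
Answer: 373/80 ≈ 4.6625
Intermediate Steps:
C = 60
n(Y) = 7/4 (n(Y) = ¾ + (¼)*(-2)² = ¾ + (¼)*4 = ¾ + 1 = 7/4)
q = 49/16 (q = (7/4)² = 49/16 ≈ 3.0625)
-(O(C, c(-9, 15)) - q) = -(-96/60 - 1*49/16) = -(-96*1/60 - 49/16) = -(-8/5 - 49/16) = -1*(-373/80) = 373/80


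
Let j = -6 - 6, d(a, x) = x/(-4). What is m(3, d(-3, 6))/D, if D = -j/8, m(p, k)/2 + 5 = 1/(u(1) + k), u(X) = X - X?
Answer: -68/9 ≈ -7.5556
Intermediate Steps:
u(X) = 0
d(a, x) = -x/4 (d(a, x) = x*(-1/4) = -x/4)
m(p, k) = -10 + 2/k (m(p, k) = -10 + 2/(0 + k) = -10 + 2/k)
j = -12
D = 3/2 (D = -(-12)/8 = -1*(-3/2) = 3/2 ≈ 1.5000)
m(3, d(-3, 6))/D = (-10 + 2/((-1/4*6)))/(3/2) = (-10 + 2/(-3/2))*(2/3) = (-10 + 2*(-2/3))*(2/3) = (-10 - 4/3)*(2/3) = -34/3*2/3 = -68/9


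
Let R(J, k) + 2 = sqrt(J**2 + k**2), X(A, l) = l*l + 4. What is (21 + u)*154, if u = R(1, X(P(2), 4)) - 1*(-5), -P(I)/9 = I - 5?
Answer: 3696 + 154*sqrt(401) ≈ 6779.8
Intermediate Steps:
P(I) = 45 - 9*I (P(I) = -9*(I - 5) = -9*(-5 + I) = 45 - 9*I)
X(A, l) = 4 + l**2 (X(A, l) = l**2 + 4 = 4 + l**2)
R(J, k) = -2 + sqrt(J**2 + k**2)
u = 3 + sqrt(401) (u = (-2 + sqrt(1**2 + (4 + 4**2)**2)) - 1*(-5) = (-2 + sqrt(1 + (4 + 16)**2)) + 5 = (-2 + sqrt(1 + 20**2)) + 5 = (-2 + sqrt(1 + 400)) + 5 = (-2 + sqrt(401)) + 5 = 3 + sqrt(401) ≈ 23.025)
(21 + u)*154 = (21 + (3 + sqrt(401)))*154 = (24 + sqrt(401))*154 = 3696 + 154*sqrt(401)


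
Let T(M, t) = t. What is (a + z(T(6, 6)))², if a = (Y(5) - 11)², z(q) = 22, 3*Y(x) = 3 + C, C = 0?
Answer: 14884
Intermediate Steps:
Y(x) = 1 (Y(x) = (3 + 0)/3 = (⅓)*3 = 1)
a = 100 (a = (1 - 11)² = (-10)² = 100)
(a + z(T(6, 6)))² = (100 + 22)² = 122² = 14884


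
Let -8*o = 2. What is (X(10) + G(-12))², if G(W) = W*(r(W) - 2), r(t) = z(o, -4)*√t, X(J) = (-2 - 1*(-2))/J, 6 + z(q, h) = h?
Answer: -172224 + 11520*I*√3 ≈ -1.7222e+5 + 19953.0*I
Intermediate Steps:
o = -¼ (o = -⅛*2 = -¼ ≈ -0.25000)
z(q, h) = -6 + h
X(J) = 0 (X(J) = (-2 + 2)/J = 0/J = 0)
r(t) = -10*√t (r(t) = (-6 - 4)*√t = -10*√t)
G(W) = W*(-2 - 10*√W) (G(W) = W*(-10*√W - 2) = W*(-2 - 10*√W))
(X(10) + G(-12))² = (0 + (-(-240)*I*√3 - 2*(-12)))² = (0 + (-(-240)*I*√3 + 24))² = (0 + (240*I*√3 + 24))² = (0 + (24 + 240*I*√3))² = (24 + 240*I*√3)²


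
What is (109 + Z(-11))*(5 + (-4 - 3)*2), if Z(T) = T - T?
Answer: -981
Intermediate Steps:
Z(T) = 0
(109 + Z(-11))*(5 + (-4 - 3)*2) = (109 + 0)*(5 + (-4 - 3)*2) = 109*(5 - 7*2) = 109*(5 - 14) = 109*(-9) = -981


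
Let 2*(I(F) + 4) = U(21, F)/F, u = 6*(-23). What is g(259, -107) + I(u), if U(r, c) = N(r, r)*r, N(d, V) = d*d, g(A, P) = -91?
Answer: -11827/92 ≈ -128.55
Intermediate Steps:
u = -138
N(d, V) = d**2
U(r, c) = r**3 (U(r, c) = r**2*r = r**3)
I(F) = -4 + 9261/(2*F) (I(F) = -4 + (21**3/F)/2 = -4 + (9261/F)/2 = -4 + 9261/(2*F))
g(259, -107) + I(u) = -91 + (-4 + (9261/2)/(-138)) = -91 + (-4 + (9261/2)*(-1/138)) = -91 + (-4 - 3087/92) = -91 - 3455/92 = -11827/92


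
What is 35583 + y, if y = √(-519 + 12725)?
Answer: 35583 + √12206 ≈ 35694.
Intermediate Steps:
y = √12206 ≈ 110.48
35583 + y = 35583 + √12206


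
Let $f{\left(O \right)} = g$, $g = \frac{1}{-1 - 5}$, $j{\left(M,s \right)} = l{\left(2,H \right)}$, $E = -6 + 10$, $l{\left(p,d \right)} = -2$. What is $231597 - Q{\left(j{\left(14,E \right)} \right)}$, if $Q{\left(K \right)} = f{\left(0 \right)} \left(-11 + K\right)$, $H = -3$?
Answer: $\frac{1389569}{6} \approx 2.3159 \cdot 10^{5}$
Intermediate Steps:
$E = 4$
$j{\left(M,s \right)} = -2$
$g = - \frac{1}{6}$ ($g = \frac{1}{-6} = - \frac{1}{6} \approx -0.16667$)
$f{\left(O \right)} = - \frac{1}{6}$
$Q{\left(K \right)} = \frac{11}{6} - \frac{K}{6}$ ($Q{\left(K \right)} = - \frac{-11 + K}{6} = \frac{11}{6} - \frac{K}{6}$)
$231597 - Q{\left(j{\left(14,E \right)} \right)} = 231597 - \left(\frac{11}{6} - - \frac{1}{3}\right) = 231597 - \left(\frac{11}{6} + \frac{1}{3}\right) = 231597 - \frac{13}{6} = \frac{1389569}{6}$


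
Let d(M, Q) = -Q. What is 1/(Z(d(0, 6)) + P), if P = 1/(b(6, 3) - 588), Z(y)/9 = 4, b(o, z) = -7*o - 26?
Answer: 656/23615 ≈ 0.027779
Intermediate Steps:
b(o, z) = -26 - 7*o
Z(y) = 36 (Z(y) = 9*4 = 36)
P = -1/656 (P = 1/((-26 - 7*6) - 588) = 1/((-26 - 42) - 588) = 1/(-68 - 588) = 1/(-656) = -1/656 ≈ -0.0015244)
1/(Z(d(0, 6)) + P) = 1/(36 - 1/656) = 1/(23615/656) = 656/23615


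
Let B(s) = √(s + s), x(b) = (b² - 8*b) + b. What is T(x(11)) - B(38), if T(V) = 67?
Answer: 67 - 2*√19 ≈ 58.282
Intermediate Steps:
x(b) = b² - 7*b
B(s) = √2*√s (B(s) = √(2*s) = √2*√s)
T(x(11)) - B(38) = 67 - √2*√38 = 67 - 2*√19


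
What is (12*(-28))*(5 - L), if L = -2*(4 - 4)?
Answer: -1680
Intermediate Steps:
L = 0 (L = -2*0 = 0)
(12*(-28))*(5 - L) = (12*(-28))*(5 - 1*0) = -336*(5 + 0) = -336*5 = -1680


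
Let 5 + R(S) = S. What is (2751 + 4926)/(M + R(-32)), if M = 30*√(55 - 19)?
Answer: 7677/143 ≈ 53.685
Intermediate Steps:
R(S) = -5 + S
M = 180 (M = 30*√36 = 30*6 = 180)
(2751 + 4926)/(M + R(-32)) = (2751 + 4926)/(180 + (-5 - 32)) = 7677/(180 - 37) = 7677/143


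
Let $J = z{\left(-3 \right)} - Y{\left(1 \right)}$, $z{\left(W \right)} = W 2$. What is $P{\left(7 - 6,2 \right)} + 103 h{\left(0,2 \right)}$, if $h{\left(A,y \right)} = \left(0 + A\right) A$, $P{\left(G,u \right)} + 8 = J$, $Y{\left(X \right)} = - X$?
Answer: $-13$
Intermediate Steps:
$z{\left(W \right)} = 2 W$
$J = -5$ ($J = 2 \left(-3\right) - \left(-1\right) 1 = -6 - -1 = -6 + 1 = -5$)
$P{\left(G,u \right)} = -13$ ($P{\left(G,u \right)} = -8 - 5 = -13$)
$h{\left(A,y \right)} = A^{2}$ ($h{\left(A,y \right)} = A A = A^{2}$)
$P{\left(7 - 6,2 \right)} + 103 h{\left(0,2 \right)} = -13 + 103 \cdot 0^{2} = -13 + 103 \cdot 0 = -13 + 0 = -13$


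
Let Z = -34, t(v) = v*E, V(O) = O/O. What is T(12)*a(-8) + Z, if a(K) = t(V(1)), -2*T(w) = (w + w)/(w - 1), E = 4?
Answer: -422/11 ≈ -38.364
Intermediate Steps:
V(O) = 1
t(v) = 4*v (t(v) = v*4 = 4*v)
T(w) = -w/(-1 + w) (T(w) = -(w + w)/(2*(w - 1)) = -2*w/(2*(-1 + w)) = -w/(-1 + w))
a(K) = 4 (a(K) = 4*1 = 4)
T(12)*a(-8) + Z = -1*12/(-1 + 12)*4 - 34 = -1*12/11*4 - 34 = -1*12*1/11*4 - 34 = -12/11*4 - 34 = -48/11 - 34 = -422/11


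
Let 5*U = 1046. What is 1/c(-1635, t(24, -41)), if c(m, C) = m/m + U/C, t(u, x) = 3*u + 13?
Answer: 425/1471 ≈ 0.28892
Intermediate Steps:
U = 1046/5 (U = (⅕)*1046 = 1046/5 ≈ 209.20)
t(u, x) = 13 + 3*u
c(m, C) = 1 + 1046/(5*C) (c(m, C) = m/m + 1046/(5*C) = 1 + 1046/(5*C))
1/c(-1635, t(24, -41)) = 1/((1046/5 + (13 + 3*24))/(13 + 3*24)) = 1/((1046/5 + (13 + 72))/(13 + 72)) = 1/((1046/5 + 85)/85) = 1/((1/85)*(1471/5)) = 1/(1471/425) = 425/1471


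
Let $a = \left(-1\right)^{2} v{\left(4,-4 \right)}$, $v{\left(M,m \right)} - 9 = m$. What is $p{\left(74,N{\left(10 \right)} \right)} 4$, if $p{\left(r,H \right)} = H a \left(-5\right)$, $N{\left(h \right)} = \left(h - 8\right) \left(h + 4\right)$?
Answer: $-2800$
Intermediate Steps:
$v{\left(M,m \right)} = 9 + m$
$a = 5$ ($a = \left(-1\right)^{2} \left(9 - 4\right) = 1 \cdot 5 = 5$)
$N{\left(h \right)} = \left(-8 + h\right) \left(4 + h\right)$
$p{\left(r,H \right)} = - 25 H$ ($p{\left(r,H \right)} = H 5 \left(-5\right) = 5 H \left(-5\right) = - 25 H$)
$p{\left(74,N{\left(10 \right)} \right)} 4 = - 25 \left(-32 + 10^{2} - 40\right) 4 = - 25 \left(-32 + 100 - 40\right) 4 = \left(-25\right) 28 \cdot 4 = \left(-700\right) 4 = -2800$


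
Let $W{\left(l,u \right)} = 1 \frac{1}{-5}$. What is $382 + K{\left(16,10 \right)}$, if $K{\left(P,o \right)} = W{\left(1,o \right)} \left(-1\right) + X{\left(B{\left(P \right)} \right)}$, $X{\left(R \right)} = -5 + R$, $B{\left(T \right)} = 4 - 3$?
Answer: $\frac{1891}{5} \approx 378.2$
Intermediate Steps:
$B{\left(T \right)} = 1$ ($B{\left(T \right)} = 4 - 3 = 1$)
$W{\left(l,u \right)} = - \frac{1}{5}$ ($W{\left(l,u \right)} = 1 \left(- \frac{1}{5}\right) = - \frac{1}{5}$)
$K{\left(P,o \right)} = - \frac{19}{5}$ ($K{\left(P,o \right)} = \left(- \frac{1}{5}\right) \left(-1\right) + \left(-5 + 1\right) = \frac{1}{5} - 4 = - \frac{19}{5}$)
$382 + K{\left(16,10 \right)} = 382 - \frac{19}{5} = \frac{1891}{5}$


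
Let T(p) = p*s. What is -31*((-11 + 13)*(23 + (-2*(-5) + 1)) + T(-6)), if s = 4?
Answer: -1364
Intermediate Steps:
T(p) = 4*p (T(p) = p*4 = 4*p)
-31*((-11 + 13)*(23 + (-2*(-5) + 1)) + T(-6)) = -31*((-11 + 13)*(23 + (-2*(-5) + 1)) + 4*(-6)) = -31*(2*(23 + (10 + 1)) - 24) = -31*(2*(23 + 11) - 24) = -31*(2*34 - 24) = -31*(68 - 24) = -31*44 = -1364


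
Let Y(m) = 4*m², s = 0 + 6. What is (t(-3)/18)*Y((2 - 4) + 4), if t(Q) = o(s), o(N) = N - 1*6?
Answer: 0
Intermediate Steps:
s = 6
o(N) = -6 + N (o(N) = N - 6 = -6 + N)
t(Q) = 0 (t(Q) = -6 + 6 = 0)
(t(-3)/18)*Y((2 - 4) + 4) = (0/18)*(4*((2 - 4) + 4)²) = (0*(1/18))*(4*(-2 + 4)²) = 0*(4*2²) = 0*(4*4) = 0*16 = 0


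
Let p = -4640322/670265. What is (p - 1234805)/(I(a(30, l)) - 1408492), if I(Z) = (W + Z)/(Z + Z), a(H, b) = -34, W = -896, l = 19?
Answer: 28140141263998/32097826599695 ≈ 0.87670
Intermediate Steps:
p = -4640322/670265 (p = -4640322*1/670265 = -4640322/670265 ≈ -6.9231)
I(Z) = (-896 + Z)/(2*Z) (I(Z) = (-896 + Z)/(Z + Z) = (-896 + Z)/((2*Z)) = (-896 + Z)*(1/(2*Z)) = (-896 + Z)/(2*Z))
(p - 1234805)/(I(a(30, l)) - 1408492) = (-4640322/670265 - 1234805)/((½)*(-896 - 34)/(-34) - 1408492) = -827651213647/(670265*((½)*(-1/34)*(-930) - 1408492)) = -827651213647/(670265*(465/34 - 1408492)) = -827651213647/(670265*(-47888263/34)) = -827651213647/670265*(-34/47888263) = 28140141263998/32097826599695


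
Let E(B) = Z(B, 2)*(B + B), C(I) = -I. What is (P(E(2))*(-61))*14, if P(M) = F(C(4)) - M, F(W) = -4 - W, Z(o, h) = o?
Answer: 6832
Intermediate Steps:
E(B) = 2*B**2 (E(B) = B*(B + B) = B*(2*B) = 2*B**2)
P(M) = -M (P(M) = (-4 - (-1)*4) - M = (-4 - 1*(-4)) - M = (-4 + 4) - M = 0 - M = -M)
(P(E(2))*(-61))*14 = (-2*2**2*(-61))*14 = (-2*4*(-61))*14 = (-1*8*(-61))*14 = -8*(-61)*14 = 488*14 = 6832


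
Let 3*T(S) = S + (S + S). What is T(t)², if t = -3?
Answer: 9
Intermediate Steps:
T(S) = S (T(S) = (S + (S + S))/3 = (S + 2*S)/3 = (3*S)/3 = S)
T(t)² = (-3)² = 9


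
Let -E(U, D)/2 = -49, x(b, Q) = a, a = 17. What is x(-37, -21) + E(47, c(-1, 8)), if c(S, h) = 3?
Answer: 115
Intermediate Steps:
x(b, Q) = 17
E(U, D) = 98 (E(U, D) = -2*(-49) = 98)
x(-37, -21) + E(47, c(-1, 8)) = 17 + 98 = 115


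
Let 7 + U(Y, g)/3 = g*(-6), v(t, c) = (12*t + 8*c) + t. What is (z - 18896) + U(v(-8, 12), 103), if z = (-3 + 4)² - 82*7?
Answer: -21344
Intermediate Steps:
v(t, c) = 8*c + 13*t (v(t, c) = (8*c + 12*t) + t = 8*c + 13*t)
U(Y, g) = -21 - 18*g (U(Y, g) = -21 + 3*(g*(-6)) = -21 + 3*(-6*g) = -21 - 18*g)
z = -573 (z = 1² - 574 = 1 - 574 = -573)
(z - 18896) + U(v(-8, 12), 103) = (-573 - 18896) + (-21 - 18*103) = -19469 + (-21 - 1854) = -19469 - 1875 = -21344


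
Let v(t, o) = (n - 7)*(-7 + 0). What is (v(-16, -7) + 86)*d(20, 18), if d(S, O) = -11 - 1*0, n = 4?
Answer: -1177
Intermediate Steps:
d(S, O) = -11 (d(S, O) = -11 + 0 = -11)
v(t, o) = 21 (v(t, o) = (4 - 7)*(-7 + 0) = -3*(-7) = 21)
(v(-16, -7) + 86)*d(20, 18) = (21 + 86)*(-11) = 107*(-11) = -1177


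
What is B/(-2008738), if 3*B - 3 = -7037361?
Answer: 1172893/1004369 ≈ 1.1678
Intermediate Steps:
B = -2345786 (B = 1 + (⅓)*(-7037361) = 1 - 2345787 = -2345786)
B/(-2008738) = -2345786/(-2008738) = -2345786*(-1/2008738) = 1172893/1004369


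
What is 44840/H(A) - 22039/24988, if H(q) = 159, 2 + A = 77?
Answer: 1116957719/3973092 ≈ 281.13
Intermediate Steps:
A = 75 (A = -2 + 77 = 75)
44840/H(A) - 22039/24988 = 44840/159 - 22039/24988 = 1116957719/3973092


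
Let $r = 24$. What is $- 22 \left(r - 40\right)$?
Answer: $352$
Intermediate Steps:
$- 22 \left(r - 40\right) = - 22 \left(24 - 40\right) = \left(-22\right) \left(-16\right) = 352$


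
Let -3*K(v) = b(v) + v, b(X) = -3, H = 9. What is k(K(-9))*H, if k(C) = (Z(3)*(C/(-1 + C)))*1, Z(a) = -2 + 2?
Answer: 0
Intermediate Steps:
Z(a) = 0
K(v) = 1 - v/3 (K(v) = -(-3 + v)/3 = 1 - v/3)
k(C) = 0 (k(C) = (0*(C/(-1 + C)))*1 = 0*1 = 0)
k(K(-9))*H = 0*9 = 0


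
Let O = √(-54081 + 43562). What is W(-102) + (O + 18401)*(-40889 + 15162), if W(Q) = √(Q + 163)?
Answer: -473402527 + √61 - 25727*I*√10519 ≈ -4.734e+8 - 2.6386e+6*I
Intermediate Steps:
O = I*√10519 (O = √(-10519) = I*√10519 ≈ 102.56*I)
W(Q) = √(163 + Q)
W(-102) + (O + 18401)*(-40889 + 15162) = √(163 - 102) + (I*√10519 + 18401)*(-40889 + 15162) = √61 + (18401 + I*√10519)*(-25727) = √61 + (-473402527 - 25727*I*√10519) = -473402527 + √61 - 25727*I*√10519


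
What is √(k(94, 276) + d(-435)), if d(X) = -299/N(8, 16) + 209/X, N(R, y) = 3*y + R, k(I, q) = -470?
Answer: I*√70589001210/12180 ≈ 21.813*I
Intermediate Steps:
N(R, y) = R + 3*y
d(X) = -299/56 + 209/X (d(X) = -299/(8 + 3*16) + 209/X = -299/(8 + 48) + 209/X = -299/56 + 209/X)
√(k(94, 276) + d(-435)) = √(-470 + (-299/56 + 209/(-435))) = √(-470 + (-299/56 + 209*(-1/435))) = √(-470 + (-299/56 - 209/435)) = √(-470 - 141769/24360) = √(-11590969/24360) = I*√70589001210/12180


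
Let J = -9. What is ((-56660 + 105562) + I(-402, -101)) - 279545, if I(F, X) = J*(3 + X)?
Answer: -229761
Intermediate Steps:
I(F, X) = -27 - 9*X (I(F, X) = -9*(3 + X) = -27 - 9*X)
((-56660 + 105562) + I(-402, -101)) - 279545 = ((-56660 + 105562) + (-27 - 9*(-101))) - 279545 = (48902 + (-27 + 909)) - 279545 = (48902 + 882) - 279545 = 49784 - 279545 = -229761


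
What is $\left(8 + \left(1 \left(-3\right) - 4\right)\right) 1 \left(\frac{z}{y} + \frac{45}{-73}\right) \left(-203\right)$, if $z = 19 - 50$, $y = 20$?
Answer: $\frac{642089}{1460} \approx 439.79$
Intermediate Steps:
$z = -31$
$\left(8 + \left(1 \left(-3\right) - 4\right)\right) 1 \left(\frac{z}{y} + \frac{45}{-73}\right) \left(-203\right) = \left(8 + \left(1 \left(-3\right) - 4\right)\right) 1 \left(- \frac{31}{20} + \frac{45}{-73}\right) \left(-203\right) = \left(8 - 7\right) 1 \left(\left(-31\right) \frac{1}{20} + 45 \left(- \frac{1}{73}\right)\right) \left(-203\right) = \left(8 - 7\right) 1 \left(- \frac{31}{20} - \frac{45}{73}\right) \left(-203\right) = 1 \cdot 1 \left(- \frac{3163}{1460}\right) \left(-203\right) = 1 \left(- \frac{3163}{1460}\right) \left(-203\right) = \left(- \frac{3163}{1460}\right) \left(-203\right) = \frac{642089}{1460}$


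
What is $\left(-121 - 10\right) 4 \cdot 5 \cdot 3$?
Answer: $-7860$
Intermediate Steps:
$\left(-121 - 10\right) 4 \cdot 5 \cdot 3 = - 131 \cdot 20 \cdot 3 = \left(-131\right) 60 = -7860$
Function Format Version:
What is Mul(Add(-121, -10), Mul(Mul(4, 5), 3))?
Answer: -7860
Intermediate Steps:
Mul(Add(-121, -10), Mul(Mul(4, 5), 3)) = Mul(-131, Mul(20, 3)) = Mul(-131, 60) = -7860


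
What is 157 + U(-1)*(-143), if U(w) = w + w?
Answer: 443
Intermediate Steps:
U(w) = 2*w
157 + U(-1)*(-143) = 157 + (2*(-1))*(-143) = 157 - 2*(-143) = 157 + 286 = 443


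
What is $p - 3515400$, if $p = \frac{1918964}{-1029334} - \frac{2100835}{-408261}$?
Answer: $- \frac{738649759140073657}{210118464087} \approx -3.5154 \cdot 10^{6}$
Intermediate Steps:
$p = \frac{689511366143}{210118464087}$ ($p = 1918964 \left(- \frac{1}{1029334}\right) - - \frac{2100835}{408261} = - \frac{959482}{514667} + \frac{2100835}{408261} = \frac{689511366143}{210118464087} \approx 3.2815$)
$p - 3515400 = \frac{689511366143}{210118464087} - 3515400 = - \frac{738649759140073657}{210118464087}$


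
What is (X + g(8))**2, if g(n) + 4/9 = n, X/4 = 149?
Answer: 29506624/81 ≈ 3.6428e+5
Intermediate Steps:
X = 596 (X = 4*149 = 596)
g(n) = -4/9 + n
(X + g(8))**2 = (596 + (-4/9 + 8))**2 = (596 + 68/9)**2 = (5432/9)**2 = 29506624/81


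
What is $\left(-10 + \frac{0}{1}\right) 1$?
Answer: $-10$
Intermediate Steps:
$\left(-10 + \frac{0}{1}\right) 1 = \left(-10 + 0 \cdot 1\right) 1 = \left(-10 + 0\right) 1 = \left(-10\right) 1 = -10$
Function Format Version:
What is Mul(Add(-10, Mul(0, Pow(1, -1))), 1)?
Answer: -10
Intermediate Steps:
Mul(Add(-10, Mul(0, Pow(1, -1))), 1) = Mul(Add(-10, Mul(0, 1)), 1) = Mul(Add(-10, 0), 1) = Mul(-10, 1) = -10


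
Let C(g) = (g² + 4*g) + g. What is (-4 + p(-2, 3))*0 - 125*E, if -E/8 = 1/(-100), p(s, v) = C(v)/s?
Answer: -10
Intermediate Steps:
C(g) = g² + 5*g
p(s, v) = v*(5 + v)/s (p(s, v) = (v*(5 + v))/s = v*(5 + v)/s)
E = 2/25 (E = -8/(-100) = -8*(-1/100) = 2/25 ≈ 0.080000)
(-4 + p(-2, 3))*0 - 125*E = (-4 + 3*(5 + 3)/(-2))*0 - 125*2/25 = (-4 + 3*(-½)*8)*0 - 10 = (-4 - 12)*0 - 10 = -16*0 - 10 = 0 - 10 = -10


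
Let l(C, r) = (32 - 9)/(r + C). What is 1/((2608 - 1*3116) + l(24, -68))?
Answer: -44/22375 ≈ -0.0019665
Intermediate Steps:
l(C, r) = 23/(C + r)
1/((2608 - 1*3116) + l(24, -68)) = 1/((2608 - 1*3116) + 23/(24 - 68)) = 1/((2608 - 3116) + 23/(-44)) = 1/(-508 + 23*(-1/44)) = 1/(-508 - 23/44) = 1/(-22375/44) = -44/22375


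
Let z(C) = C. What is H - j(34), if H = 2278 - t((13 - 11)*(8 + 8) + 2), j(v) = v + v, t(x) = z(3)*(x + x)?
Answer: 2006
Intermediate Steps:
t(x) = 6*x (t(x) = 3*(x + x) = 3*(2*x) = 6*x)
j(v) = 2*v
H = 2074 (H = 2278 - 6*((13 - 11)*(8 + 8) + 2) = 2278 - 6*(2*16 + 2) = 2278 - 6*(32 + 2) = 2278 - 6*34 = 2278 - 1*204 = 2278 - 204 = 2074)
H - j(34) = 2074 - 2*34 = 2074 - 1*68 = 2074 - 68 = 2006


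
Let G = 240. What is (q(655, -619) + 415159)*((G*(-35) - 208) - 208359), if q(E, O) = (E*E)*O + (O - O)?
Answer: 57529085578572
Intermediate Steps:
q(E, O) = O*E² (q(E, O) = E²*O + 0 = O*E² + 0 = O*E²)
(q(655, -619) + 415159)*((G*(-35) - 208) - 208359) = (-619*655² + 415159)*((240*(-35) - 208) - 208359) = (-619*429025 + 415159)*((-8400 - 208) - 208359) = (-265566475 + 415159)*(-8608 - 208359) = -265151316*(-216967) = 57529085578572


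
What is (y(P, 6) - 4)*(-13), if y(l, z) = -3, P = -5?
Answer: 91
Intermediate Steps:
(y(P, 6) - 4)*(-13) = (-3 - 4)*(-13) = -7*(-13) = 91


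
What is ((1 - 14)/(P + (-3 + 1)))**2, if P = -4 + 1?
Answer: 169/25 ≈ 6.7600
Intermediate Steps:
P = -3
((1 - 14)/(P + (-3 + 1)))**2 = ((1 - 14)/(-3 + (-3 + 1)))**2 = (-13/(-3 - 2))**2 = (-13/(-5))**2 = (-13*(-1/5))**2 = (13/5)**2 = 169/25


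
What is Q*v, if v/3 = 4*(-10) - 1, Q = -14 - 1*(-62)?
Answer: -5904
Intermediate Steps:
Q = 48 (Q = -14 + 62 = 48)
v = -123 (v = 3*(4*(-10) - 1) = 3*(-40 - 1) = 3*(-41) = -123)
Q*v = 48*(-123) = -5904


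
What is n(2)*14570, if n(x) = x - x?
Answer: 0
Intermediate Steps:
n(x) = 0
n(2)*14570 = 0*14570 = 0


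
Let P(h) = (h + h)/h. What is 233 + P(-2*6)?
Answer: 235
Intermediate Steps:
P(h) = 2 (P(h) = (2*h)/h = 2)
233 + P(-2*6) = 233 + 2 = 235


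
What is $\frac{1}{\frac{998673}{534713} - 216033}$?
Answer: $- \frac{534713}{115514654856} \approx -4.629 \cdot 10^{-6}$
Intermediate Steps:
$\frac{1}{\frac{998673}{534713} - 216033} = \frac{1}{- \frac{115514654856}{534713}} = - \frac{534713}{115514654856}$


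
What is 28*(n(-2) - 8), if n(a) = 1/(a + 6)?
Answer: -217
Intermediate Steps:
n(a) = 1/(6 + a)
28*(n(-2) - 8) = 28*(1/(6 - 2) - 8) = 28*(1/4 - 8) = 28*(-31/4) = -217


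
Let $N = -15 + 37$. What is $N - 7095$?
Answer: $-7073$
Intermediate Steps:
$N = 22$
$N - 7095 = 22 - 7095 = -7073$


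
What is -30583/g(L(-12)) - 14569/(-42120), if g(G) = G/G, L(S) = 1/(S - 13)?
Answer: -1288141391/42120 ≈ -30583.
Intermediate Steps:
L(S) = 1/(-13 + S)
g(G) = 1
-30583/g(L(-12)) - 14569/(-42120) = -30583/1 - 14569/(-42120) = -30583*1 - 14569*(-1/42120) = -30583 + 14569/42120 = -1288141391/42120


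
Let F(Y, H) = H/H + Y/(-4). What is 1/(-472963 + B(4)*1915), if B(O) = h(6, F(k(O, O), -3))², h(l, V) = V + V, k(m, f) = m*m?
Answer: -1/404023 ≈ -2.4751e-6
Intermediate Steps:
k(m, f) = m²
F(Y, H) = 1 - Y/4 (F(Y, H) = 1 + Y*(-¼) = 1 - Y/4)
h(l, V) = 2*V
B(O) = (2 - O²/2)² (B(O) = (2*(1 - O²/4))² = (2 - O²/2)²)
1/(-472963 + B(4)*1915) = 1/(-472963 + ((-4 + 4²)²/4)*1915) = 1/(-472963 + ((-4 + 16)²/4)*1915) = 1/(-472963 + ((¼)*12²)*1915) = 1/(-472963 + ((¼)*144)*1915) = 1/(-472963 + 36*1915) = 1/(-472963 + 68940) = 1/(-404023) = -1/404023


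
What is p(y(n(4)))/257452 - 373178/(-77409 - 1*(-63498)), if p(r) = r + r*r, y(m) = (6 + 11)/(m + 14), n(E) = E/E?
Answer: 1801414801682/67151526975 ≈ 26.826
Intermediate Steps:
n(E) = 1
y(m) = 17/(14 + m)
p(r) = r + r**2
p(y(n(4)))/257452 - 373178/(-77409 - 1*(-63498)) = ((17/(14 + 1))*(1 + 17/(14 + 1)))/257452 - 373178/(-77409 - 1*(-63498)) = ((17/15)*(1 + 17/15))*(1/257452) - 373178/(-77409 + 63498) = ((17*(1/15))*(1 + 17*(1/15)))*(1/257452) - 373178/(-13911) = (17*(1 + 17/15)/15)*(1/257452) - 373178*(-1/13911) = ((17/15)*(32/15))*(1/257452) + 373178/13911 = (544/225)*(1/257452) + 373178/13911 = 136/14481675 + 373178/13911 = 1801414801682/67151526975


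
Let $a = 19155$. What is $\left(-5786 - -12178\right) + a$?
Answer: $25547$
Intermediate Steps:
$\left(-5786 - -12178\right) + a = \left(-5786 - -12178\right) + 19155 = \left(-5786 + 12178\right) + 19155 = 6392 + 19155 = 25547$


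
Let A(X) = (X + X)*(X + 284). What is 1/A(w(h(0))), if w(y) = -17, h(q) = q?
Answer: -1/9078 ≈ -0.00011016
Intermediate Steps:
A(X) = 2*X*(284 + X) (A(X) = (2*X)*(284 + X) = 2*X*(284 + X))
1/A(w(h(0))) = 1/(2*(-17)*(284 - 17)) = 1/(2*(-17)*267) = 1/(-9078) = -1/9078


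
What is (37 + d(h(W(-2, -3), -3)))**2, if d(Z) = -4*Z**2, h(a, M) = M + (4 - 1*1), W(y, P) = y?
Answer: 1369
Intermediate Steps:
h(a, M) = 3 + M (h(a, M) = M + (4 - 1) = M + 3 = 3 + M)
(37 + d(h(W(-2, -3), -3)))**2 = (37 - 4*(3 - 3)**2)**2 = (37 - 4*0**2)**2 = (37 - 4*0)**2 = (37 + 0)**2 = 37**2 = 1369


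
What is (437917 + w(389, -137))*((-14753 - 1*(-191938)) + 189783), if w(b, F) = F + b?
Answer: 160794001592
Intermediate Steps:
(437917 + w(389, -137))*((-14753 - 1*(-191938)) + 189783) = (437917 + (-137 + 389))*((-14753 - 1*(-191938)) + 189783) = (437917 + 252)*((-14753 + 191938) + 189783) = 438169*(177185 + 189783) = 438169*366968 = 160794001592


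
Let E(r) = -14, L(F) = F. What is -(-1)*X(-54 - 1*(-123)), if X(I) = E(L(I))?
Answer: -14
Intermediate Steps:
X(I) = -14
-(-1)*X(-54 - 1*(-123)) = -(-1)*(-14) = -1*14 = -14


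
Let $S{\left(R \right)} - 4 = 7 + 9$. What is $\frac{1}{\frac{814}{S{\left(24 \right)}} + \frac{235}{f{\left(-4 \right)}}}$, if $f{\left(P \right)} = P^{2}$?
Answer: $\frac{80}{4431} \approx 0.018055$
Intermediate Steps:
$S{\left(R \right)} = 20$ ($S{\left(R \right)} = 4 + \left(7 + 9\right) = 4 + 16 = 20$)
$\frac{1}{\frac{814}{S{\left(24 \right)}} + \frac{235}{f{\left(-4 \right)}}} = \frac{1}{\frac{814}{20} + \frac{235}{\left(-4\right)^{2}}} = \frac{1}{814 \cdot \frac{1}{20} + \frac{235}{16}} = \frac{1}{\frac{407}{10} + 235 \cdot \frac{1}{16}} = \frac{1}{\frac{407}{10} + \frac{235}{16}} = \frac{1}{\frac{4431}{80}} = \frac{80}{4431}$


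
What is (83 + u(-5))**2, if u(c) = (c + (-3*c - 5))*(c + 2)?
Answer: 4624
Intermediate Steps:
u(c) = (-5 - 2*c)*(2 + c) (u(c) = (c + (-5 - 3*c))*(2 + c) = (-5 - 2*c)*(2 + c))
(83 + u(-5))**2 = (83 + (-10 - 9*(-5) - 2*(-5)**2))**2 = (83 + (-10 + 45 - 2*25))**2 = (83 + (-10 + 45 - 50))**2 = (83 - 15)**2 = 68**2 = 4624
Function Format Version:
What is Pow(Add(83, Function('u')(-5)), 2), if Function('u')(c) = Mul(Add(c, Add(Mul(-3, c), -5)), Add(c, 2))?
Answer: 4624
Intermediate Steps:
Function('u')(c) = Mul(Add(-5, Mul(-2, c)), Add(2, c)) (Function('u')(c) = Mul(Add(c, Add(-5, Mul(-3, c))), Add(2, c)) = Mul(Add(-5, Mul(-2, c)), Add(2, c)))
Pow(Add(83, Function('u')(-5)), 2) = Pow(Add(83, Add(-10, Mul(-9, -5), Mul(-2, Pow(-5, 2)))), 2) = Pow(Add(83, Add(-10, 45, Mul(-2, 25))), 2) = Pow(Add(83, Add(-10, 45, -50)), 2) = Pow(Add(83, -15), 2) = Pow(68, 2) = 4624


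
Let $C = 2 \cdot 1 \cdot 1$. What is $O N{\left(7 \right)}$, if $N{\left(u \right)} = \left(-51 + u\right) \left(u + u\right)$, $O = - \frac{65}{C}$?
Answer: $20020$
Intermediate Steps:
$C = 2$ ($C = 2 \cdot 1 = 2$)
$O = - \frac{65}{2} \approx -32.5$
$N{\left(u \right)} = 2 u \left(-51 + u\right)$ ($N{\left(u \right)} = \left(-51 + u\right) 2 u = 2 u \left(-51 + u\right)$)
$O N{\left(7 \right)} = - \frac{65 \cdot 2 \cdot 7 \left(-51 + 7\right)}{2} = - \frac{65 \cdot 2 \cdot 7 \left(-44\right)}{2} = \left(- \frac{65}{2}\right) \left(-616\right) = 20020$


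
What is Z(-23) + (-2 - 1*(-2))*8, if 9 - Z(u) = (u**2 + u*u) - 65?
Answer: -984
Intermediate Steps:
Z(u) = 74 - 2*u**2 (Z(u) = 9 - ((u**2 + u*u) - 65) = 9 - ((u**2 + u**2) - 65) = 9 - (2*u**2 - 65) = 9 - (-65 + 2*u**2) = 9 + (65 - 2*u**2) = 74 - 2*u**2)
Z(-23) + (-2 - 1*(-2))*8 = (74 - 2*(-23)**2) + (-2 - 1*(-2))*8 = (74 - 2*529) + (-2 + 2)*8 = (74 - 1058) + 0*8 = -984 + 0 = -984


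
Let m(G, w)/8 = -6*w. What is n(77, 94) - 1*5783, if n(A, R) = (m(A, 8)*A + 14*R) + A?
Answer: -33958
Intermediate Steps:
m(G, w) = -48*w (m(G, w) = 8*(-6*w) = -48*w)
n(A, R) = -383*A + 14*R (n(A, R) = ((-48*8)*A + 14*R) + A = (-384*A + 14*R) + A = -383*A + 14*R)
n(77, 94) - 1*5783 = (-383*77 + 14*94) - 1*5783 = (-29491 + 1316) - 5783 = -28175 - 5783 = -33958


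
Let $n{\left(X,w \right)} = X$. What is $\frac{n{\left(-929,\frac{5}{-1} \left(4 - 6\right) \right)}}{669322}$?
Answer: $- \frac{929}{669322} \approx -0.001388$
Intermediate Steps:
$\frac{n{\left(-929,\frac{5}{-1} \left(4 - 6\right) \right)}}{669322} = - \frac{929}{669322}$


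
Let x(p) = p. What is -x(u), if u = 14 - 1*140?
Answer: 126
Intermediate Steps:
u = -126 (u = 14 - 140 = -126)
-x(u) = -1*(-126) = 126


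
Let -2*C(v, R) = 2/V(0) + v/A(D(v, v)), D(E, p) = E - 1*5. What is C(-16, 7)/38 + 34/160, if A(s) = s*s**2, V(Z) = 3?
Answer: 2867503/14076720 ≈ 0.20371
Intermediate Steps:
D(E, p) = -5 + E (D(E, p) = E - 5 = -5 + E)
A(s) = s**3
C(v, R) = -1/3 - v/(2*(-5 + v)**3) (C(v, R) = -(2/3 + v/((-5 + v)**3))/2 = -(2*(1/3) + v/(-5 + v)**3)/2 = -(2/3 + v/(-5 + v)**3)/2 = -1/3 - v/(2*(-5 + v)**3))
C(-16, 7)/38 + 34/160 = (-1/3 - 1/2*(-16)/(-5 - 16)**3)/38 + 34/160 = (-1/3 - 1/2*(-16)/(-21)**3)*(1/38) + 34*(1/160) = (-1/3 - 1/2*(-16)*(-1/9261))*(1/38) + 17/80 = (-1/3 - 8/9261)*(1/38) + 17/80 = -3095/9261*1/38 + 17/80 = -3095/351918 + 17/80 = 2867503/14076720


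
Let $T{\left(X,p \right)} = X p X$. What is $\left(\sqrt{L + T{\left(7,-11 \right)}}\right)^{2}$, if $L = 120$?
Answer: $-419$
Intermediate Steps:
$T{\left(X,p \right)} = p X^{2}$
$\left(\sqrt{L + T{\left(7,-11 \right)}}\right)^{2} = \left(\sqrt{120 - 11 \cdot 7^{2}}\right)^{2} = \left(\sqrt{120 - 539}\right)^{2} = \left(\sqrt{-419}\right)^{2} = \left(i \sqrt{419}\right)^{2} = -419$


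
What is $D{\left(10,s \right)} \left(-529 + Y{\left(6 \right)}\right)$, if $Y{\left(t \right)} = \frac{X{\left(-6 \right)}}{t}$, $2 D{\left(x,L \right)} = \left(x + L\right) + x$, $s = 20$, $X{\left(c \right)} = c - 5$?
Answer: $- \frac{31850}{3} \approx -10617.0$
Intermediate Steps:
$X{\left(c \right)} = -5 + c$
$D{\left(x,L \right)} = x + \frac{L}{2}$ ($D{\left(x,L \right)} = \frac{\left(x + L\right) + x}{2} = \frac{\left(L + x\right) + x}{2} = \frac{L + 2 x}{2} = x + \frac{L}{2}$)
$Y{\left(t \right)} = - \frac{11}{t}$ ($Y{\left(t \right)} = \frac{-5 - 6}{t} = - \frac{11}{t}$)
$D{\left(10,s \right)} \left(-529 + Y{\left(6 \right)}\right) = \left(10 + \frac{1}{2} \cdot 20\right) \left(-529 - \frac{11}{6}\right) = \left(10 + 10\right) \left(-529 - \frac{11}{6}\right) = 20 \left(-529 - \frac{11}{6}\right) = 20 \left(- \frac{3185}{6}\right) = - \frac{31850}{3}$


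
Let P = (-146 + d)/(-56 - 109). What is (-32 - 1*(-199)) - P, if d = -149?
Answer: 5452/33 ≈ 165.21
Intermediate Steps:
P = 59/33 (P = (-146 - 149)/(-56 - 109) = -295/(-165) = -295*(-1/165) = 59/33 ≈ 1.7879)
(-32 - 1*(-199)) - P = (-32 - 1*(-199)) - 1*59/33 = (-32 + 199) - 59/33 = 167 - 59/33 = 5452/33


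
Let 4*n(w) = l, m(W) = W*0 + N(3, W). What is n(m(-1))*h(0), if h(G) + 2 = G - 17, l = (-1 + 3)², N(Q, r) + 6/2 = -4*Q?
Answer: -19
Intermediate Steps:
N(Q, r) = -3 - 4*Q
m(W) = -15 (m(W) = W*0 + (-3 - 4*3) = 0 + (-3 - 12) = 0 - 15 = -15)
l = 4 (l = 2² = 4)
n(w) = 1 (n(w) = (¼)*4 = 1)
h(G) = -19 + G (h(G) = -2 + (G - 17) = -2 + (-17 + G) = -19 + G)
n(m(-1))*h(0) = 1*(-19 + 0) = 1*(-19) = -19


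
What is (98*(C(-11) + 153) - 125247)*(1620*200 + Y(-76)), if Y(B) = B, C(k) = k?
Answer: -36062782844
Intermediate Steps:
(98*(C(-11) + 153) - 125247)*(1620*200 + Y(-76)) = (98*(-11 + 153) - 125247)*(1620*200 - 76) = (98*142 - 125247)*(324000 - 76) = (13916 - 125247)*323924 = -111331*323924 = -36062782844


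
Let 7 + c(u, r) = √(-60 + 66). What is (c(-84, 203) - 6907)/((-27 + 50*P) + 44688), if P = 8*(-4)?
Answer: -6914/43061 + √6/43061 ≈ -0.16051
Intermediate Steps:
P = -32
c(u, r) = -7 + √6 (c(u, r) = -7 + √(-60 + 66) = -7 + √6)
(c(-84, 203) - 6907)/((-27 + 50*P) + 44688) = ((-7 + √6) - 6907)/((-27 + 50*(-32)) + 44688) = (-6914 + √6)/((-27 - 1600) + 44688) = (-6914 + √6)/(-1627 + 44688) = (-6914 + √6)/43061 = (-6914 + √6)*(1/43061) = -6914/43061 + √6/43061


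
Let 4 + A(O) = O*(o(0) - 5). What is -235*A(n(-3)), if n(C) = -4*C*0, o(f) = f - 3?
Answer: 940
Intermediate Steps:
o(f) = -3 + f
n(C) = 0
A(O) = -4 - 8*O (A(O) = -4 + O*((-3 + 0) - 5) = -4 + O*(-3 - 5) = -4 + O*(-8) = -4 - 8*O)
-235*A(n(-3)) = -235*(-4 - 8*0) = -235*(-4 + 0) = -235*(-4) = 940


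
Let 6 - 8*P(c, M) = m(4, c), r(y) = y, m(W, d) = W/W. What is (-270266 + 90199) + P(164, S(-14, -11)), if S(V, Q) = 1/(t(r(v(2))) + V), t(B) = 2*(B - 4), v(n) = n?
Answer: -1440531/8 ≈ -1.8007e+5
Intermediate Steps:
m(W, d) = 1
t(B) = -8 + 2*B (t(B) = 2*(-4 + B) = -8 + 2*B)
S(V, Q) = 1/(-4 + V) (S(V, Q) = 1/((-8 + 2*2) + V) = 1/((-8 + 4) + V) = 1/(-4 + V))
P(c, M) = 5/8 (P(c, M) = 3/4 - 1/8*1 = 3/4 - 1/8 = 5/8)
(-270266 + 90199) + P(164, S(-14, -11)) = (-270266 + 90199) + 5/8 = -180067 + 5/8 = -1440531/8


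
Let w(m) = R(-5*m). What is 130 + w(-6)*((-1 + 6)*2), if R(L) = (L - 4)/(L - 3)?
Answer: 3770/27 ≈ 139.63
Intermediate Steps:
R(L) = (-4 + L)/(-3 + L)
w(m) = (-4 - 5*m)/(-3 - 5*m)
130 + w(-6)*((-1 + 6)*2) = 130 + ((4 + 5*(-6))/(3 + 5*(-6)))*((-1 + 6)*2) = 130 + ((4 - 30)/(3 - 30))*(5*2) = 130 + (-26/(-27))*10 = 130 - 1/27*(-26)*10 = 130 + (26/27)*10 = 130 + 260/27 = 3770/27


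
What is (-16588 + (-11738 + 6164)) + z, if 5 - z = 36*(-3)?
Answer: -22049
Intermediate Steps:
z = 113 (z = 5 - 36*(-3) = 5 - 1*(-108) = 5 + 108 = 113)
(-16588 + (-11738 + 6164)) + z = (-16588 + (-11738 + 6164)) + 113 = (-16588 - 5574) + 113 = -22162 + 113 = -22049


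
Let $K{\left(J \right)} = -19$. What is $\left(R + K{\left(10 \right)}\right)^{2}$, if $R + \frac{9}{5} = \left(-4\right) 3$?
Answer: $\frac{26896}{25} \approx 1075.8$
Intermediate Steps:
$R = - \frac{69}{5}$ ($R = - \frac{9}{5} - 12 = - \frac{69}{5} \approx -13.8$)
$\left(R + K{\left(10 \right)}\right)^{2} = \left(- \frac{69}{5} - 19\right)^{2} = \left(- \frac{164}{5}\right)^{2} = \frac{26896}{25}$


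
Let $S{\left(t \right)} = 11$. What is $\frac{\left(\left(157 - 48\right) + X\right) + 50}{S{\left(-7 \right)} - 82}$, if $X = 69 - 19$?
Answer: $- \frac{209}{71} \approx -2.9437$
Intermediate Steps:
$X = 50$ ($X = 69 - 19 = 50$)
$\frac{\left(\left(157 - 48\right) + X\right) + 50}{S{\left(-7 \right)} - 82} = \frac{\left(\left(157 - 48\right) + 50\right) + 50}{11 - 82} = \frac{\left(109 + 50\right) + 50}{-71} = \left(159 + 50\right) \left(- \frac{1}{71}\right) = 209 \left(- \frac{1}{71}\right) = - \frac{209}{71}$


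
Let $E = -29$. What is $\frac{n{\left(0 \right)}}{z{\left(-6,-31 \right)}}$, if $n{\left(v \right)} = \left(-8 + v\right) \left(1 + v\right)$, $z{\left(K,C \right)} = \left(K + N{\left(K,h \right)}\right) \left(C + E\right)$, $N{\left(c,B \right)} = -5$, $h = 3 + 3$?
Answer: $- \frac{2}{165} \approx -0.012121$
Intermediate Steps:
$h = 6$
$z{\left(K,C \right)} = \left(-29 + C\right) \left(-5 + K\right)$ ($z{\left(K,C \right)} = \left(K - 5\right) \left(C - 29\right) = \left(-5 + K\right) \left(-29 + C\right) = \left(-29 + C\right) \left(-5 + K\right)$)
$n{\left(v \right)} = \left(1 + v\right) \left(-8 + v\right)$
$\frac{n{\left(0 \right)}}{z{\left(-6,-31 \right)}} = \frac{-8 + 0^{2} - 0}{145 - -174 - -155 - -186} = \frac{-8 + 0 + 0}{145 + 174 + 155 + 186} = - \frac{8}{660} = \left(-8\right) \frac{1}{660} = - \frac{2}{165}$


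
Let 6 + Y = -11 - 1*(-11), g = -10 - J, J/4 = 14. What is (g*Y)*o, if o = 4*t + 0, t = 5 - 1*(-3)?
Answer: 12672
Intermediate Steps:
J = 56 (J = 4*14 = 56)
t = 8 (t = 5 + 3 = 8)
g = -66 (g = -10 - 1*56 = -10 - 56 = -66)
Y = -6 (Y = -6 + (-11 - 1*(-11)) = -6 + (-11 + 11) = -6 + 0 = -6)
o = 32 (o = 4*8 + 0 = 32 + 0 = 32)
(g*Y)*o = -66*(-6)*32 = 396*32 = 12672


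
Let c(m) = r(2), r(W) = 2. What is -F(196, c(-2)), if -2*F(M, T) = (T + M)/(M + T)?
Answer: ½ ≈ 0.50000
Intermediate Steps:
c(m) = 2
F(M, T) = -½ (F(M, T) = -(T + M)/(2*(M + T)) = -(M + T)/(2*(M + T)) = -½*1 = -½)
-F(196, c(-2)) = -1*(-½) = ½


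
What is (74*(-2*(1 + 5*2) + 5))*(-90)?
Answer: 113220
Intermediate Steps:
(74*(-2*(1 + 5*2) + 5))*(-90) = (74*(-2*(1 + 10) + 5))*(-90) = (74*(-2*11 + 5))*(-90) = (74*(-22 + 5))*(-90) = (74*(-17))*(-90) = -1258*(-90) = 113220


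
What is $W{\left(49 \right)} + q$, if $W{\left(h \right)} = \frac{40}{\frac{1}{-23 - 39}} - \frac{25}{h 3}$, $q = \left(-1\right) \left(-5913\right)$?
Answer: $\frac{504626}{147} \approx 3432.8$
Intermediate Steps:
$q = 5913$
$W{\left(h \right)} = -2480 - \frac{25}{3 h}$ ($W{\left(h \right)} = \frac{40}{\frac{1}{-62}} - \frac{25}{3 h} = \frac{40}{- \frac{1}{62}} - 25 \frac{1}{3 h} = 40 \left(-62\right) - \frac{25}{3 h} = -2480 - \frac{25}{3 h}$)
$W{\left(49 \right)} + q = \left(-2480 - \frac{25}{3 \cdot 49}\right) + 5913 = \left(-2480 - \frac{25}{147}\right) + 5913 = - \frac{364585}{147} + 5913 = \frac{504626}{147}$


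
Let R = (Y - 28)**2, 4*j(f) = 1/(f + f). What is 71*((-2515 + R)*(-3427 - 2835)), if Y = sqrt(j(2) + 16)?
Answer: 6099717139/8 + 6224428*sqrt(257) ≈ 8.6225e+8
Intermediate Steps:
j(f) = 1/(8*f) (j(f) = 1/(4*(f + f)) = 1/(4*((2*f))) = (1/(2*f))/4 = 1/(8*f))
Y = sqrt(257)/4 (Y = sqrt((1/8)/2 + 16) = sqrt((1/8)*(1/2) + 16) = sqrt(1/16 + 16) = sqrt(257/16) = sqrt(257)/4 ≈ 4.0078)
R = (-28 + sqrt(257)/4)**2 (R = (sqrt(257)/4 - 28)**2 = (-28 + sqrt(257)/4)**2 ≈ 575.63)
71*((-2515 + R)*(-3427 - 2835)) = 71*((-2515 + (112 - sqrt(257))**2/16)*(-3427 - 2835)) = 71*((-2515 + (112 - sqrt(257))**2/16)*(-6262)) = 71*(15748930 - 3131*(112 - sqrt(257))**2/8) = 1118174030 - 222301*(112 - sqrt(257))**2/8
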